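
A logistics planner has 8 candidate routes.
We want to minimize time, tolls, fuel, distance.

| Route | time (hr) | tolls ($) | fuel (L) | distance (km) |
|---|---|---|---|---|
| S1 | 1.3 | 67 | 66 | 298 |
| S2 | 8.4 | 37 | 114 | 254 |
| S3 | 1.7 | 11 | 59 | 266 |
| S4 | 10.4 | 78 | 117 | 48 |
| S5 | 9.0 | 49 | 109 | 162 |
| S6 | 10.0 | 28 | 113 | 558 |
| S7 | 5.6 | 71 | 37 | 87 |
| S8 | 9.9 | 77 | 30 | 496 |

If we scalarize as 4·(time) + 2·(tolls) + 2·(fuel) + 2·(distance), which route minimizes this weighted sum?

S1: 4·1.3 + 2·67 + 2·66 + 2·298 = 867.2
S2: 4·8.4 + 2·37 + 2·114 + 2·254 = 843.6
S3: 4·1.7 + 2·11 + 2·59 + 2·266 = 678.8
S4: 4·10.4 + 2·78 + 2·117 + 2·48 = 527.6
S5: 4·9.0 + 2·49 + 2·109 + 2·162 = 676.0
S6: 4·10.0 + 2·28 + 2·113 + 2·558 = 1438.0
S7: 4·5.6 + 2·71 + 2·37 + 2·87 = 412.4
S8: 4·9.9 + 2·77 + 2·30 + 2·496 = 1245.6
Lowest: S7 at 412.4.

S7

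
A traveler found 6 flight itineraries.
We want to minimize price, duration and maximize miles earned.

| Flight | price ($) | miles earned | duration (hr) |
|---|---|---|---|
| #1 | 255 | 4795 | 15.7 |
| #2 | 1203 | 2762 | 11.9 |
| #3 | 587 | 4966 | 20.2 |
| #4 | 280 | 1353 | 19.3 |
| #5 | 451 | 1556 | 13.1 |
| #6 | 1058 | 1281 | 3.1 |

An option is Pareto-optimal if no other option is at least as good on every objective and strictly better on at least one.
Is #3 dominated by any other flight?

No

#1: worse on miles earned (4795 vs 4966).
#2: worse on price (1203 vs 587).
#4: worse on miles earned (1353 vs 4966).
#5: worse on miles earned (1556 vs 4966).
#6: worse on price (1058 vs 587).
No option is at least as good as #3 on every objective and strictly better on one.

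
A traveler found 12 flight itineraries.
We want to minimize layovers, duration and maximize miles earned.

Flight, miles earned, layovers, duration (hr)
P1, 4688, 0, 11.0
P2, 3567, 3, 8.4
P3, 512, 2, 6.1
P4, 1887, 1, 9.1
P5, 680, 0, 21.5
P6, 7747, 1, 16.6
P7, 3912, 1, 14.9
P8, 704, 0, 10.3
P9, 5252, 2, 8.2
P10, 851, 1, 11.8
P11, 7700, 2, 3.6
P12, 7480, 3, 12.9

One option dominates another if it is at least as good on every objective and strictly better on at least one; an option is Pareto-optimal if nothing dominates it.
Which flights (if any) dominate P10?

P1, P4

P1: miles earned 4688≥851, layovers 0≤1, duration 11.0≤11.8 — dominates P10.
P4: miles earned 1887≥851, layovers 1≤1, duration 9.1≤11.8 — dominates P10.
Others (P2, P3, P5, P6, P7, P8, P9, P11, P12) are each worse than P10 on at least one objective.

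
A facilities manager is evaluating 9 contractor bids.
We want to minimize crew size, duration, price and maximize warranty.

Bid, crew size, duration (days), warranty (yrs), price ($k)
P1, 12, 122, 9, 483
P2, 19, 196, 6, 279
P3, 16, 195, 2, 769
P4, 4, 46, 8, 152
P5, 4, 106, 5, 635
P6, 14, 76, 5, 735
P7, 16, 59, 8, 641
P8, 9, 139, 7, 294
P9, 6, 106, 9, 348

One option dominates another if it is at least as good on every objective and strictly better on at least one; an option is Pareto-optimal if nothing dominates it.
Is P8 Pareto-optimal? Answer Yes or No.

P4 vs P8: crew size 4≤9, duration 46≤139, warranty 8≥7, price 152≤294 — P4 is at least as good on every objective and strictly better on at least one, so P4 dominates P8.

No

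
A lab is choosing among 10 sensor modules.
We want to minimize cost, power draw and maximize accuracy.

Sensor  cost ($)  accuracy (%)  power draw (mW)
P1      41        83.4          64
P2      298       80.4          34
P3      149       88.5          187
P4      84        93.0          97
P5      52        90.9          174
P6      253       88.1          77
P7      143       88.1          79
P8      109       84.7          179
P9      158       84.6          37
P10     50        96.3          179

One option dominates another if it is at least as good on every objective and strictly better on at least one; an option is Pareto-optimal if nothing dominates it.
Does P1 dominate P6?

P1 vs P6: P1 is worse on accuracy (83.4 vs 88.1), so it does not dominate P6.

No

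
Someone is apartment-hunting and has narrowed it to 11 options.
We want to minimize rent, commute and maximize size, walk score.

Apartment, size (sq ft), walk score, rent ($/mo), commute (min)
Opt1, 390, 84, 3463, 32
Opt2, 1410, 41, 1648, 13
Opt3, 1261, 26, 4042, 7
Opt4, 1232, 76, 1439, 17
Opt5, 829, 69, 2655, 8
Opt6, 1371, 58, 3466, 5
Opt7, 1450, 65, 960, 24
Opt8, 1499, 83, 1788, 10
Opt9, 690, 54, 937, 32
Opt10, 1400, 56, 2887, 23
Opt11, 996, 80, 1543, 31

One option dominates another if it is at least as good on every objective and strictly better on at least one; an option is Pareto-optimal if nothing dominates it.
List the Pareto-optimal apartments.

Opt1: not dominated (best walk score).
Opt2: not dominated.
Opt3: dominated by Opt6 (size 1371≥1261, walk score 58≥26, rent 3466≤4042, commute 5≤7).
Opt4: not dominated.
Opt5: not dominated.
Opt6: not dominated (best commute).
Opt7: not dominated.
Opt8: not dominated (best size).
Opt9: not dominated (best rent).
Opt10: dominated by Opt8 (size 1499≥1400, walk score 83≥56, rent 1788≤2887, commute 10≤23).
Opt11: not dominated.

Opt1, Opt2, Opt4, Opt5, Opt6, Opt7, Opt8, Opt9, Opt11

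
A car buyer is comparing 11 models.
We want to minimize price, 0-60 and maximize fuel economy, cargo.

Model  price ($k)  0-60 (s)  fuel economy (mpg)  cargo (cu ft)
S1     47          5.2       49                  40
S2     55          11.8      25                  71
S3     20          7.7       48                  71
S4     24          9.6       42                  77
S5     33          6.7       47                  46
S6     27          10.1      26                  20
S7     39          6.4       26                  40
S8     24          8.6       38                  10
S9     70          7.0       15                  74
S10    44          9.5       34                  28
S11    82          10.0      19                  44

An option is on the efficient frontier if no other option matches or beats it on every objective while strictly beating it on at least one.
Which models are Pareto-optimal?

S1: not dominated (best 0-60).
S2: dominated by S3 (price 20≤55, 0-60 7.7≤11.8, fuel economy 48≥25, cargo 71≥71).
S3: not dominated (best price).
S4: not dominated (best cargo).
S5: not dominated.
S6: dominated by S3 (price 20≤27, 0-60 7.7≤10.1, fuel economy 48≥26, cargo 71≥20).
S7: not dominated.
S8: dominated by S3 (price 20≤24, 0-60 7.7≤8.6, fuel economy 48≥38, cargo 71≥10).
S9: not dominated.
S10: dominated by S3 (price 20≤44, 0-60 7.7≤9.5, fuel economy 48≥34, cargo 71≥28).
S11: dominated by S3 (price 20≤82, 0-60 7.7≤10.0, fuel economy 48≥19, cargo 71≥44).

S1, S3, S4, S5, S7, S9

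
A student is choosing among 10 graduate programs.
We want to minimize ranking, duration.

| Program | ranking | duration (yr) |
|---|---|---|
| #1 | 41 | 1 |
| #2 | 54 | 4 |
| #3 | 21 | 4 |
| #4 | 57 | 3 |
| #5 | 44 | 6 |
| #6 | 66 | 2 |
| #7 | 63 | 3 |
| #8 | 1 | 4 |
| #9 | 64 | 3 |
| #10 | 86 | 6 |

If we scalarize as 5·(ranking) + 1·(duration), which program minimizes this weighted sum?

#8

#1: 5·41 + 1·1 = 206
#2: 5·54 + 1·4 = 274
#3: 5·21 + 1·4 = 109
#4: 5·57 + 1·3 = 288
#5: 5·44 + 1·6 = 226
#6: 5·66 + 1·2 = 332
#7: 5·63 + 1·3 = 318
#8: 5·1 + 1·4 = 9
#9: 5·64 + 1·3 = 323
#10: 5·86 + 1·6 = 436
Lowest: #8 at 9.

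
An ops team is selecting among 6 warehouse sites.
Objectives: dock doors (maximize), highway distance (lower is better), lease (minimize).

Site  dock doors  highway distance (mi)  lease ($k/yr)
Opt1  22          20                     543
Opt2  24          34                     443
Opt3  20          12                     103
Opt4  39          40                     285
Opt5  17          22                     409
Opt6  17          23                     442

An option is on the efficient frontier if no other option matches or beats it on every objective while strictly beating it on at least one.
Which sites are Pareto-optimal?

Opt1, Opt2, Opt3, Opt4

Opt1: not dominated.
Opt2: not dominated.
Opt3: not dominated (best highway distance).
Opt4: not dominated (best dock doors).
Opt5: dominated by Opt3 (dock doors 20≥17, highway distance 12≤22, lease 103≤409).
Opt6: dominated by Opt3 (dock doors 20≥17, highway distance 12≤23, lease 103≤442).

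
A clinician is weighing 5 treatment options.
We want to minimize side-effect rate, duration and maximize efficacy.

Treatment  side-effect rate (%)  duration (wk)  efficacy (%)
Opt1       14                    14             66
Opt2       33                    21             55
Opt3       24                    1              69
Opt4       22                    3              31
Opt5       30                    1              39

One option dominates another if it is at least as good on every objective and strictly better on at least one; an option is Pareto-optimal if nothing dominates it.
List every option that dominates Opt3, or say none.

Opt1: worse on duration (14 vs 1).
Opt2: worse on side-effect rate (33 vs 24).
Opt4: worse on duration (3 vs 1).
Opt5: worse on side-effect rate (30 vs 24).
No option dominates Opt3.

none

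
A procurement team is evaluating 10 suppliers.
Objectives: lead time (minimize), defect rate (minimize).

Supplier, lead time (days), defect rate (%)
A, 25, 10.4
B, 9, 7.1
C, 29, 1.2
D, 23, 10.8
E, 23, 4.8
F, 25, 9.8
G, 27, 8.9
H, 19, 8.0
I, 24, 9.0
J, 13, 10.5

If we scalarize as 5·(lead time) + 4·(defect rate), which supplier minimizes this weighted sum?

A: 5·25 + 4·10.4 = 166.6
B: 5·9 + 4·7.1 = 73.4
C: 5·29 + 4·1.2 = 149.8
D: 5·23 + 4·10.8 = 158.2
E: 5·23 + 4·4.8 = 134.2
F: 5·25 + 4·9.8 = 164.2
G: 5·27 + 4·8.9 = 170.6
H: 5·19 + 4·8.0 = 127.0
I: 5·24 + 4·9.0 = 156.0
J: 5·13 + 4·10.5 = 107.0
Lowest: B at 73.4.

B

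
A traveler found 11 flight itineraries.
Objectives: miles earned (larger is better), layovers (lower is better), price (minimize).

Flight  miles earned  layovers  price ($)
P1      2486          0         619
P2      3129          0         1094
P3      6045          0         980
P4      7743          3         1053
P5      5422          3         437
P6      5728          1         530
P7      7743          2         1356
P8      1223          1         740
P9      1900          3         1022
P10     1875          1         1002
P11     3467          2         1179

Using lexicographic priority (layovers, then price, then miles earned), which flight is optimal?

P1

First minimize layovers: best is 0, kept {P1, P2, P3}.
Then minimize price: best is 619, kept {P1}.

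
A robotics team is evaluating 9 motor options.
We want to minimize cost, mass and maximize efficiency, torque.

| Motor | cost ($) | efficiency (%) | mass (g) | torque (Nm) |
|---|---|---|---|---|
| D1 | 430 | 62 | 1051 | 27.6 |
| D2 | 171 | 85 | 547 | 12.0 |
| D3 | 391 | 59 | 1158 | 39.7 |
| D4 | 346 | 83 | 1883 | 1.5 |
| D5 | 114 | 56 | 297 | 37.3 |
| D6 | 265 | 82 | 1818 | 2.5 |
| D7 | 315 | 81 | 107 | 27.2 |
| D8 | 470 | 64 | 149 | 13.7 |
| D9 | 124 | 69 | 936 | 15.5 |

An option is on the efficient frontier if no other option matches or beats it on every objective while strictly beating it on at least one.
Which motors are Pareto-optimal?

D1: not dominated.
D2: not dominated (best efficiency).
D3: not dominated (best torque).
D4: dominated by D2 (cost 171≤346, efficiency 85≥83, mass 547≤1883, torque 12.0≥1.5).
D5: not dominated (best cost).
D6: dominated by D2 (cost 171≤265, efficiency 85≥82, mass 547≤1818, torque 12.0≥2.5).
D7: not dominated (best mass).
D8: dominated by D7 (cost 315≤470, efficiency 81≥64, mass 107≤149, torque 27.2≥13.7).
D9: not dominated.

D1, D2, D3, D5, D7, D9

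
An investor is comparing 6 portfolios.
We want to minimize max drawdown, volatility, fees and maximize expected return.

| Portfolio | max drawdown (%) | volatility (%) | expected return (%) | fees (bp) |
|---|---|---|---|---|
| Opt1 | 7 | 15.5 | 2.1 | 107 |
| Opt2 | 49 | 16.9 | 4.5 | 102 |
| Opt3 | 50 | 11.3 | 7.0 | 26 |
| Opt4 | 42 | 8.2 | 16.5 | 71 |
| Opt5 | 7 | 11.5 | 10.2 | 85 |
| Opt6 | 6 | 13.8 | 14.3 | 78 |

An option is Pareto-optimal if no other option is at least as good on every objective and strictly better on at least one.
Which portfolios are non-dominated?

Opt1: dominated by Opt5 (max drawdown 7≤7, volatility 11.5≤15.5, expected return 10.2≥2.1, fees 85≤107).
Opt2: dominated by Opt4 (max drawdown 42≤49, volatility 8.2≤16.9, expected return 16.5≥4.5, fees 71≤102).
Opt3: not dominated (best fees).
Opt4: not dominated (best volatility).
Opt5: not dominated.
Opt6: not dominated (best max drawdown).

Opt3, Opt4, Opt5, Opt6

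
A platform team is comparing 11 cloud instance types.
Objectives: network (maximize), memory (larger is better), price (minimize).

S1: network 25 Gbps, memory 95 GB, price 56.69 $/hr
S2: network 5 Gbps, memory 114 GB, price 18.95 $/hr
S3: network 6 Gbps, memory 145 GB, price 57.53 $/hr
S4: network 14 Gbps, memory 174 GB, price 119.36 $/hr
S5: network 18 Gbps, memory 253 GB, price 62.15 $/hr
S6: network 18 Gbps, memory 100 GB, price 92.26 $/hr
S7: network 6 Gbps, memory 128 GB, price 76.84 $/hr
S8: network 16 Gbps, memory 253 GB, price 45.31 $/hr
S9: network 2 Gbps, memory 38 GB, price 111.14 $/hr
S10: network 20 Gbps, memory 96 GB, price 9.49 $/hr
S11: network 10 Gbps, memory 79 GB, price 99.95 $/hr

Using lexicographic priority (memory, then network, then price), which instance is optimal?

First maximize memory: best is 253, kept {S5, S8}.
Then maximize network: best is 18, kept {S5}.

S5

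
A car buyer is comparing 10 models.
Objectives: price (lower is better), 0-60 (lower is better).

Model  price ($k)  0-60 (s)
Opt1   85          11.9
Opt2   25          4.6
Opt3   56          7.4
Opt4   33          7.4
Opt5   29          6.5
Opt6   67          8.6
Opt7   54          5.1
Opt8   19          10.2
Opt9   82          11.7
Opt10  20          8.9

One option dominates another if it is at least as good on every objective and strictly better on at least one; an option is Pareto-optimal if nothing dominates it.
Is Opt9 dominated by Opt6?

Opt6 vs Opt9: price 67≤82, 0-60 8.6≤11.7 — Opt6 is at least as good on every objective with at least one strict improvement.

Yes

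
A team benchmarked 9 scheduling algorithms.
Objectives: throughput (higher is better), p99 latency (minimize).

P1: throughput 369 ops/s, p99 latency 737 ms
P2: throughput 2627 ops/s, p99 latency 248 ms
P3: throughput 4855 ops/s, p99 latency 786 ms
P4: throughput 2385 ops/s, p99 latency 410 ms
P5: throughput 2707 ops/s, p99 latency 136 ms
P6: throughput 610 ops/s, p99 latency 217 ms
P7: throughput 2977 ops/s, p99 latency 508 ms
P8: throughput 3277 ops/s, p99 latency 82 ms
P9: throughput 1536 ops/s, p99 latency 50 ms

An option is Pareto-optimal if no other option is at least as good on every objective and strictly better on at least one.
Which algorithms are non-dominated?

P3, P8, P9

P1: dominated by P2 (throughput 2627≥369, p99 latency 248≤737).
P2: dominated by P5 (throughput 2707≥2627, p99 latency 136≤248).
P3: not dominated (best throughput).
P4: dominated by P2 (throughput 2627≥2385, p99 latency 248≤410).
P5: dominated by P8 (throughput 3277≥2707, p99 latency 82≤136).
P6: dominated by P5 (throughput 2707≥610, p99 latency 136≤217).
P7: dominated by P8 (throughput 3277≥2977, p99 latency 82≤508).
P8: not dominated.
P9: not dominated (best p99 latency).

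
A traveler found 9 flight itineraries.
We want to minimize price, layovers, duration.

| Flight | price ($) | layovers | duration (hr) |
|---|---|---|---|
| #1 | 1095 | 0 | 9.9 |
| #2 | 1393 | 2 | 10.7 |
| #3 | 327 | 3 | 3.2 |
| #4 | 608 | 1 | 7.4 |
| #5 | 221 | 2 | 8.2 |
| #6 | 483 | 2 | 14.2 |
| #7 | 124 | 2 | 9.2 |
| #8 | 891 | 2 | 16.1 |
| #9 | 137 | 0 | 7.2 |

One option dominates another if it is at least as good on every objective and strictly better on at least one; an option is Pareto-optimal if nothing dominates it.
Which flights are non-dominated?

#1: dominated by #9 (price 137≤1095, layovers 0≤0, duration 7.2≤9.9).
#2: dominated by #1 (price 1095≤1393, layovers 0≤2, duration 9.9≤10.7).
#3: not dominated (best duration).
#4: dominated by #9 (price 137≤608, layovers 0≤1, duration 7.2≤7.4).
#5: dominated by #9 (price 137≤221, layovers 0≤2, duration 7.2≤8.2).
#6: dominated by #5 (price 221≤483, layovers 2≤2, duration 8.2≤14.2).
#7: not dominated (best price).
#8: dominated by #4 (price 608≤891, layovers 1≤2, duration 7.4≤16.1).
#9: not dominated.

#3, #7, #9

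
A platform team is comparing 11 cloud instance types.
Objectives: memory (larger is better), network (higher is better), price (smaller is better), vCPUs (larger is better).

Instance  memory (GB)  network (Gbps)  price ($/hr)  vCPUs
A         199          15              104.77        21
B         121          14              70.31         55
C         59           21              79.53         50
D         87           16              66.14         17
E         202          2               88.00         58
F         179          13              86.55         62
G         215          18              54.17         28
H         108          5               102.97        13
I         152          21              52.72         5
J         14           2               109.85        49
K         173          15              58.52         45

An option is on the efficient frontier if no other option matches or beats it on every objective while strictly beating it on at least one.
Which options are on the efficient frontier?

A: dominated by G (memory 215≥199, network 18≥15, price 54.17≤104.77, vCPUs 28≥21).
B: not dominated.
C: not dominated.
D: dominated by G (memory 215≥87, network 18≥16, price 54.17≤66.14, vCPUs 28≥17).
E: not dominated.
F: not dominated (best vCPUs).
G: not dominated (best memory).
H: dominated by B (memory 121≥108, network 14≥5, price 70.31≤102.97, vCPUs 55≥13).
I: not dominated (best price).
J: dominated by B (memory 121≥14, network 14≥2, price 70.31≤109.85, vCPUs 55≥49).
K: not dominated.

B, C, E, F, G, I, K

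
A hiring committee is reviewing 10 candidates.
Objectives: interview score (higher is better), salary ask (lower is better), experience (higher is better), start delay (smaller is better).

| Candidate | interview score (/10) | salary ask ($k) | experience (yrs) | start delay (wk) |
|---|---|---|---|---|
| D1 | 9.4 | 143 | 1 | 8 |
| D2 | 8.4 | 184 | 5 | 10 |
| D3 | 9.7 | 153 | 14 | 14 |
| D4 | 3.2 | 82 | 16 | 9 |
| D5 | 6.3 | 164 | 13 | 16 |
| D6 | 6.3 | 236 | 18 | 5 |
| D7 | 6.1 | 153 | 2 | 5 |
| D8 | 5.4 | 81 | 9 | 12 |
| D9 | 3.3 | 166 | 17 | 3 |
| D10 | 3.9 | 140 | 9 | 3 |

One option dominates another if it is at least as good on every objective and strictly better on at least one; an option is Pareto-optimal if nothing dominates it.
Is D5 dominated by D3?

D3 vs D5: interview score 9.7≥6.3, salary ask 153≤164, experience 14≥13, start delay 14≤16 — D3 is at least as good on every objective with at least one strict improvement.

Yes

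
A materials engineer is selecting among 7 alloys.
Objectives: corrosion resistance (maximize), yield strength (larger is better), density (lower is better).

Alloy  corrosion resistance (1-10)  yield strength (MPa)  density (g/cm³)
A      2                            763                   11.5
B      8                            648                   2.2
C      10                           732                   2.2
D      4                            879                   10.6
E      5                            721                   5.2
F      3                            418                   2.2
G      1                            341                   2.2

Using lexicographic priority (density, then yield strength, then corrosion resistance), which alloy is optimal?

C

First minimize density: best is 2.2, kept {B, C, F, G}.
Then maximize yield strength: best is 732, kept {C}.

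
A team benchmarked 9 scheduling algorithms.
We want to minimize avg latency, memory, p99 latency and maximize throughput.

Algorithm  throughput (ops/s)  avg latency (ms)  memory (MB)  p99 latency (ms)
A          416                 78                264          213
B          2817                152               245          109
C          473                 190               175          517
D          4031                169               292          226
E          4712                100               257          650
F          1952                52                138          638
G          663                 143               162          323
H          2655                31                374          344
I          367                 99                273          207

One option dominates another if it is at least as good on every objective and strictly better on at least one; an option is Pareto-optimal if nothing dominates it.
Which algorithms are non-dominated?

A: not dominated.
B: not dominated (best p99 latency).
C: dominated by G (throughput 663≥473, avg latency 143≤190, memory 162≤175, p99 latency 323≤517).
D: not dominated.
E: not dominated (best throughput).
F: not dominated (best memory).
G: not dominated.
H: not dominated (best avg latency).
I: not dominated.

A, B, D, E, F, G, H, I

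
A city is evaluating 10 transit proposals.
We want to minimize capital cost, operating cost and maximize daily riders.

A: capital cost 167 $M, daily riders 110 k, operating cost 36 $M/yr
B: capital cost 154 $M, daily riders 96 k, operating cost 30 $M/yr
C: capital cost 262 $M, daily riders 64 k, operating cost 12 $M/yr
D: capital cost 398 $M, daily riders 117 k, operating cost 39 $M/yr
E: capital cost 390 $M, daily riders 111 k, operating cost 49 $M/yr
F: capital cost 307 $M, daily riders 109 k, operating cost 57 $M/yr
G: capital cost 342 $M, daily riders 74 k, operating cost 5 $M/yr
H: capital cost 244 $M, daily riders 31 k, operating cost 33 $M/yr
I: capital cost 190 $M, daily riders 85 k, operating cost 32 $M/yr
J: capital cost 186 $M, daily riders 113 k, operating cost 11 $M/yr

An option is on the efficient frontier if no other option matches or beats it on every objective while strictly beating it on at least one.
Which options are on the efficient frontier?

A: not dominated.
B: not dominated (best capital cost).
C: dominated by J (capital cost 186≤262, daily riders 113≥64, operating cost 11≤12).
D: not dominated (best daily riders).
E: dominated by J (capital cost 186≤390, daily riders 113≥111, operating cost 11≤49).
F: dominated by A (capital cost 167≤307, daily riders 110≥109, operating cost 36≤57).
G: not dominated (best operating cost).
H: dominated by B (capital cost 154≤244, daily riders 96≥31, operating cost 30≤33).
I: dominated by B (capital cost 154≤190, daily riders 96≥85, operating cost 30≤32).
J: not dominated.

A, B, D, G, J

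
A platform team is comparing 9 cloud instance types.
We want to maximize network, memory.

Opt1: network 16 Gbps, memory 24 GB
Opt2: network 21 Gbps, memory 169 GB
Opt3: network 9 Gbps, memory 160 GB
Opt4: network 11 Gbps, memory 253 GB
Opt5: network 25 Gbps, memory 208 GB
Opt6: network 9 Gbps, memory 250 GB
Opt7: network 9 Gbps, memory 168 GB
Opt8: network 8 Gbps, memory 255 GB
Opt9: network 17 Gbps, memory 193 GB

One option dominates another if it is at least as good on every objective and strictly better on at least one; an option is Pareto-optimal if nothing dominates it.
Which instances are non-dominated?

Opt1: dominated by Opt2 (network 21≥16, memory 169≥24).
Opt2: dominated by Opt5 (network 25≥21, memory 208≥169).
Opt3: dominated by Opt2 (network 21≥9, memory 169≥160).
Opt4: not dominated.
Opt5: not dominated (best network).
Opt6: dominated by Opt4 (network 11≥9, memory 253≥250).
Opt7: dominated by Opt2 (network 21≥9, memory 169≥168).
Opt8: not dominated (best memory).
Opt9: dominated by Opt5 (network 25≥17, memory 208≥193).

Opt4, Opt5, Opt8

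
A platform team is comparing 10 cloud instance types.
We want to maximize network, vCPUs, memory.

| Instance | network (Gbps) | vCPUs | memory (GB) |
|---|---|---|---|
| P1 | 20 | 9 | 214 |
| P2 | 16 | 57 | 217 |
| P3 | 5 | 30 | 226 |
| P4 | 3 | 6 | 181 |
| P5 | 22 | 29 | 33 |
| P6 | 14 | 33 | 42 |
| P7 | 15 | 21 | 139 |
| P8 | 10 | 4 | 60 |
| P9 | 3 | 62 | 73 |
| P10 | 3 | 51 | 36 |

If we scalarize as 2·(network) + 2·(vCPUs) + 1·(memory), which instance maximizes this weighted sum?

P2

P1: 2·20 + 2·9 + 1·214 = 272
P2: 2·16 + 2·57 + 1·217 = 363
P3: 2·5 + 2·30 + 1·226 = 296
P4: 2·3 + 2·6 + 1·181 = 199
P5: 2·22 + 2·29 + 1·33 = 135
P6: 2·14 + 2·33 + 1·42 = 136
P7: 2·15 + 2·21 + 1·139 = 211
P8: 2·10 + 2·4 + 1·60 = 88
P9: 2·3 + 2·62 + 1·73 = 203
P10: 2·3 + 2·51 + 1·36 = 144
Highest: P2 at 363.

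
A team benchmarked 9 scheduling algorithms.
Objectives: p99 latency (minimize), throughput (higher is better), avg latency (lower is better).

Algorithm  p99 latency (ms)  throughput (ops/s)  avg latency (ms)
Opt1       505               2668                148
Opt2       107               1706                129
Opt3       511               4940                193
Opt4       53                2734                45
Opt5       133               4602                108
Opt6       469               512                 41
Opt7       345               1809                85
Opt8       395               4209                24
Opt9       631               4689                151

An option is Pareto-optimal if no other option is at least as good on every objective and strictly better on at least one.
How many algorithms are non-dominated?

Opt1: dominated by Opt4 (p99 latency 53≤505, throughput 2734≥2668, avg latency 45≤148).
Opt2: dominated by Opt4 (p99 latency 53≤107, throughput 2734≥1706, avg latency 45≤129).
Opt3: not dominated (best throughput).
Opt4: not dominated (best p99 latency).
Opt5: not dominated.
Opt6: dominated by Opt8 (p99 latency 395≤469, throughput 4209≥512, avg latency 24≤41).
Opt7: dominated by Opt4 (p99 latency 53≤345, throughput 2734≥1809, avg latency 45≤85).
Opt8: not dominated (best avg latency).
Opt9: not dominated.
Pareto-optimal: Opt3, Opt4, Opt5, Opt8, Opt9 → 5.

5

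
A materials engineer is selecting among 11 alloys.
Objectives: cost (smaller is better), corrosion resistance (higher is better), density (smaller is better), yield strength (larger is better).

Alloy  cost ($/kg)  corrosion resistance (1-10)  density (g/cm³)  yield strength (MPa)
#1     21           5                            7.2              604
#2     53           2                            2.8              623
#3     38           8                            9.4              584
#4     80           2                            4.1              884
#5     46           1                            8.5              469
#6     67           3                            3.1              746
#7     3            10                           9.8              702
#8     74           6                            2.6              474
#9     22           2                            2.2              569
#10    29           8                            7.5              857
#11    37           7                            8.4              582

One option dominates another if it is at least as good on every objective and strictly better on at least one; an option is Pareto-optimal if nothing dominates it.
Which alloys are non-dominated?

#1, #2, #4, #6, #7, #8, #9, #10

#1: not dominated.
#2: not dominated.
#3: dominated by #10 (cost 29≤38, corrosion resistance 8≥8, density 7.5≤9.4, yield strength 857≥584).
#4: not dominated (best yield strength).
#5: dominated by #1 (cost 21≤46, corrosion resistance 5≥1, density 7.2≤8.5, yield strength 604≥469).
#6: not dominated.
#7: not dominated (best cost).
#8: not dominated.
#9: not dominated (best density).
#10: not dominated.
#11: dominated by #10 (cost 29≤37, corrosion resistance 8≥7, density 7.5≤8.4, yield strength 857≥582).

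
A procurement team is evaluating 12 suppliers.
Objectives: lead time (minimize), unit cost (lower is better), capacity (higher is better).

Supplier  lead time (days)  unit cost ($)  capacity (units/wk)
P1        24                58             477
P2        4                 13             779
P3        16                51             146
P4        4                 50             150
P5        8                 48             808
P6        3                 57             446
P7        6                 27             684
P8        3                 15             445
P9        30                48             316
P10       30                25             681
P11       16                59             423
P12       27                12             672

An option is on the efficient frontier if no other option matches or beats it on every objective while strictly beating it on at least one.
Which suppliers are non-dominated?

P1: dominated by P2 (lead time 4≤24, unit cost 13≤58, capacity 779≥477).
P2: not dominated.
P3: dominated by P2 (lead time 4≤16, unit cost 13≤51, capacity 779≥146).
P4: dominated by P2 (lead time 4≤4, unit cost 13≤50, capacity 779≥150).
P5: not dominated (best capacity).
P6: not dominated.
P7: dominated by P2 (lead time 4≤6, unit cost 13≤27, capacity 779≥684).
P8: not dominated.
P9: dominated by P2 (lead time 4≤30, unit cost 13≤48, capacity 779≥316).
P10: dominated by P2 (lead time 4≤30, unit cost 13≤25, capacity 779≥681).
P11: dominated by P2 (lead time 4≤16, unit cost 13≤59, capacity 779≥423).
P12: not dominated (best unit cost).

P2, P5, P6, P8, P12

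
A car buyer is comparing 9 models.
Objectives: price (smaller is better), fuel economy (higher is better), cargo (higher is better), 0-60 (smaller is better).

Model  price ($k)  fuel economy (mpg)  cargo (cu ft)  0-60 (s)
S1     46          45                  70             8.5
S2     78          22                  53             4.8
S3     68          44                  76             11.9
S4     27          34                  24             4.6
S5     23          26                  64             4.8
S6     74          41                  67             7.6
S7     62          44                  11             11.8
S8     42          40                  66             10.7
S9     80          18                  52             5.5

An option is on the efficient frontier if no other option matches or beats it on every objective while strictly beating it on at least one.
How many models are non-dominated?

S1: not dominated (best fuel economy).
S2: dominated by S5 (price 23≤78, fuel economy 26≥22, cargo 64≥53, 0-60 4.8≤4.8).
S3: not dominated (best cargo).
S4: not dominated (best 0-60).
S5: not dominated (best price).
S6: not dominated.
S7: dominated by S1 (price 46≤62, fuel economy 45≥44, cargo 70≥11, 0-60 8.5≤11.8).
S8: not dominated.
S9: dominated by S2 (price 78≤80, fuel economy 22≥18, cargo 53≥52, 0-60 4.8≤5.5).
Pareto-optimal: S1, S3, S4, S5, S6, S8 → 6.

6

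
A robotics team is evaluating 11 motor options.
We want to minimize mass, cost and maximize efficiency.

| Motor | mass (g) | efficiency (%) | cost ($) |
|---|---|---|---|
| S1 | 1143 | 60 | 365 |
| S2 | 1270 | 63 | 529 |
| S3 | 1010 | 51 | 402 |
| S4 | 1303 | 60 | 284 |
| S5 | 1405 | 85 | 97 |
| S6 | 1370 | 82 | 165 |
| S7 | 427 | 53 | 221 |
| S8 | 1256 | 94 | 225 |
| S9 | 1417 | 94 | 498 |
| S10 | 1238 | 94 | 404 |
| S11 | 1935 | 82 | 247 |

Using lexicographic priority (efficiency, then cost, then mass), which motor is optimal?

First maximize efficiency: best is 94, kept {S8, S9, S10}.
Then minimize cost: best is 225, kept {S8}.

S8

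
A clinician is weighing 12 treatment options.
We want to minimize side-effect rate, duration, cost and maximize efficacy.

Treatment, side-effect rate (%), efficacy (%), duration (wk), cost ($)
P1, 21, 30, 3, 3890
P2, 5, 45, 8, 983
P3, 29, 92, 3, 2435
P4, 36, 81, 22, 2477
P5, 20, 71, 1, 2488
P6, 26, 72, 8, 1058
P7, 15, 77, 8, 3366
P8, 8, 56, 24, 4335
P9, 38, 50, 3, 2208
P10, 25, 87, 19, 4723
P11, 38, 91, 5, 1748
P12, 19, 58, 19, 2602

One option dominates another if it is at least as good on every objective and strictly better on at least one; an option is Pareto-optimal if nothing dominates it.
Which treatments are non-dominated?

P1: dominated by P5 (side-effect rate 20≤21, efficacy 71≥30, duration 1≤3, cost 2488≤3890).
P2: not dominated (best side-effect rate).
P3: not dominated (best efficacy).
P4: dominated by P3 (side-effect rate 29≤36, efficacy 92≥81, duration 3≤22, cost 2435≤2477).
P5: not dominated (best duration).
P6: not dominated.
P7: not dominated.
P8: not dominated.
P9: not dominated.
P10: not dominated.
P11: not dominated.
P12: not dominated.

P2, P3, P5, P6, P7, P8, P9, P10, P11, P12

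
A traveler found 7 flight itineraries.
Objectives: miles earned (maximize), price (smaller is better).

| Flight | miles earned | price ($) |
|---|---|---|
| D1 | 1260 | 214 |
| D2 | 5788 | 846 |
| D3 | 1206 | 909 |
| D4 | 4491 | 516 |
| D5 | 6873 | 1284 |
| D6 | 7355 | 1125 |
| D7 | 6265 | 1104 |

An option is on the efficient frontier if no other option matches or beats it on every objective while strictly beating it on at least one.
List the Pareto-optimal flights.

D1, D2, D4, D6, D7

D1: not dominated (best price).
D2: not dominated.
D3: dominated by D1 (miles earned 1260≥1206, price 214≤909).
D4: not dominated.
D5: dominated by D6 (miles earned 7355≥6873, price 1125≤1284).
D6: not dominated (best miles earned).
D7: not dominated.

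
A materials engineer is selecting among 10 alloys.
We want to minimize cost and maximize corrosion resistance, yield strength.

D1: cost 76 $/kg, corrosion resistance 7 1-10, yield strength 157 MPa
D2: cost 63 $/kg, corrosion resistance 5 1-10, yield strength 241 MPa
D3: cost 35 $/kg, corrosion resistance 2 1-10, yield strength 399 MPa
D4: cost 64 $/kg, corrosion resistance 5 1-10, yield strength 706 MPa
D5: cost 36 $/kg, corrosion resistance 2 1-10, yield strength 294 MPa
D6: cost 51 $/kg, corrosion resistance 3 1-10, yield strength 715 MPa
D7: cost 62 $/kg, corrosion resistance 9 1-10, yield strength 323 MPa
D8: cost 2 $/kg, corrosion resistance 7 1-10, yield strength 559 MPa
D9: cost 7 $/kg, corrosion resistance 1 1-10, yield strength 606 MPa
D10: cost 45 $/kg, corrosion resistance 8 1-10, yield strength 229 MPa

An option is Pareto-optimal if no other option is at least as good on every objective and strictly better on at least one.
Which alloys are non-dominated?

D1: dominated by D7 (cost 62≤76, corrosion resistance 9≥7, yield strength 323≥157).
D2: dominated by D7 (cost 62≤63, corrosion resistance 9≥5, yield strength 323≥241).
D3: dominated by D8 (cost 2≤35, corrosion resistance 7≥2, yield strength 559≥399).
D4: not dominated.
D5: dominated by D3 (cost 35≤36, corrosion resistance 2≥2, yield strength 399≥294).
D6: not dominated (best yield strength).
D7: not dominated (best corrosion resistance).
D8: not dominated (best cost).
D9: not dominated.
D10: not dominated.

D4, D6, D7, D8, D9, D10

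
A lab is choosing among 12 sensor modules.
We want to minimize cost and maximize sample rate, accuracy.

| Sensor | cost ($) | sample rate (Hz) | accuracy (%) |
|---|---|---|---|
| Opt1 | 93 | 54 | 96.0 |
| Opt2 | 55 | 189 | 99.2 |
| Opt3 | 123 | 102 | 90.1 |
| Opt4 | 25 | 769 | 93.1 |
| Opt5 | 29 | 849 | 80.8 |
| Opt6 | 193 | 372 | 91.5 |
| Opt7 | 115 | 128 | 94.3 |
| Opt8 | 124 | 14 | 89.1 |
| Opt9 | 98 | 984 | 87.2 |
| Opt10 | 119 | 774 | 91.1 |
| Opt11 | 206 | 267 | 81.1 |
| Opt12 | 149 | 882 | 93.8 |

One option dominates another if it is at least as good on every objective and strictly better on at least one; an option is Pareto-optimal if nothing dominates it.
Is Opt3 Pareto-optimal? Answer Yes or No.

Opt2 vs Opt3: cost 55≤123, sample rate 189≥102, accuracy 99.2≥90.1 — Opt2 is at least as good on every objective and strictly better on at least one, so Opt2 dominates Opt3.

No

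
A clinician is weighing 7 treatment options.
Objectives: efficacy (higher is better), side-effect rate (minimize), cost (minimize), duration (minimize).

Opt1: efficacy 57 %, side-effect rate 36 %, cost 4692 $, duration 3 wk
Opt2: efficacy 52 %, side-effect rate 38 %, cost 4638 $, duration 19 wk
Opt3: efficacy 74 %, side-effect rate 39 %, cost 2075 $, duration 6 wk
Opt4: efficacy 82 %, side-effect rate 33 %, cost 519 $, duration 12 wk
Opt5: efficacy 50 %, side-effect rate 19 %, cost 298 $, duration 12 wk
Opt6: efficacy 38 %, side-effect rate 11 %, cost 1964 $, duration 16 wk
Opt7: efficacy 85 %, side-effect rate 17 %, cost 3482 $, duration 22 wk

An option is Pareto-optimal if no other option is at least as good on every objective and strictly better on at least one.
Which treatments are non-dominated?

Opt1: not dominated (best duration).
Opt2: dominated by Opt4 (efficacy 82≥52, side-effect rate 33≤38, cost 519≤4638, duration 12≤19).
Opt3: not dominated.
Opt4: not dominated.
Opt5: not dominated (best cost).
Opt6: not dominated (best side-effect rate).
Opt7: not dominated (best efficacy).

Opt1, Opt3, Opt4, Opt5, Opt6, Opt7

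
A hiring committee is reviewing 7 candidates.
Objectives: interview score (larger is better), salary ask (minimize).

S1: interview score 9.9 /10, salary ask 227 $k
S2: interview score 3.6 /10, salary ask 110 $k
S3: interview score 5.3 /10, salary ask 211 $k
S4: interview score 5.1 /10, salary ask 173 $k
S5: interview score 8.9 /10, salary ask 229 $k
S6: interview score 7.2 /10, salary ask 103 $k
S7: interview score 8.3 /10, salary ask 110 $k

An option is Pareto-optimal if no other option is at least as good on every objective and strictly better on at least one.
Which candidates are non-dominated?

S1: not dominated (best interview score).
S2: dominated by S6 (interview score 7.2≥3.6, salary ask 103≤110).
S3: dominated by S6 (interview score 7.2≥5.3, salary ask 103≤211).
S4: dominated by S6 (interview score 7.2≥5.1, salary ask 103≤173).
S5: dominated by S1 (interview score 9.9≥8.9, salary ask 227≤229).
S6: not dominated (best salary ask).
S7: not dominated.

S1, S6, S7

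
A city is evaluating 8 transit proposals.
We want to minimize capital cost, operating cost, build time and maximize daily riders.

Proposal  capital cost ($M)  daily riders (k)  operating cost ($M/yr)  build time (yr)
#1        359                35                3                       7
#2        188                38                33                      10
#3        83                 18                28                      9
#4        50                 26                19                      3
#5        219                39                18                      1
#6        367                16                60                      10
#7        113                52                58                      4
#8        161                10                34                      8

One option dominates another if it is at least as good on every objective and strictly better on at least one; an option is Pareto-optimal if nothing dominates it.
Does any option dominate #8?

Yes

#4 vs #8: capital cost 50≤161, daily riders 26≥10, operating cost 19≤34, build time 3≤8 — #4 is at least as good on every objective and strictly better on at least one, so #4 dominates #8.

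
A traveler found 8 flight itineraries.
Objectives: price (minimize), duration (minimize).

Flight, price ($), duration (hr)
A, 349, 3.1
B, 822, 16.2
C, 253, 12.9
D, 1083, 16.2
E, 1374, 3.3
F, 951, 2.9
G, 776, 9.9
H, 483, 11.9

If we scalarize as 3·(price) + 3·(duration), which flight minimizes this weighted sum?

C

A: 3·349 + 3·3.1 = 1056.3
B: 3·822 + 3·16.2 = 2514.6
C: 3·253 + 3·12.9 = 797.7
D: 3·1083 + 3·16.2 = 3297.6
E: 3·1374 + 3·3.3 = 4131.9
F: 3·951 + 3·2.9 = 2861.7
G: 3·776 + 3·9.9 = 2357.7
H: 3·483 + 3·11.9 = 1484.7
Lowest: C at 797.7.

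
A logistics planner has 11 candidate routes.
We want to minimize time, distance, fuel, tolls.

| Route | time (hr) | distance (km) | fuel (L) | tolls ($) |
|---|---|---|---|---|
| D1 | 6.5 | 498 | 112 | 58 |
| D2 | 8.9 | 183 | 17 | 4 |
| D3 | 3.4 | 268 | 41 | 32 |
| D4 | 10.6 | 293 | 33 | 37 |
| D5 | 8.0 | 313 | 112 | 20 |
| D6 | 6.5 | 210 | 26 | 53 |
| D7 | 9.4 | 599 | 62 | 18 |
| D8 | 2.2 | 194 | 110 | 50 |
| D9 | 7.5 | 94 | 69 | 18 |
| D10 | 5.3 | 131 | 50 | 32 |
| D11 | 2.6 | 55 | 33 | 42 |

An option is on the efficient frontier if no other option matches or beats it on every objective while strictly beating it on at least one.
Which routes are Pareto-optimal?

D2, D3, D6, D8, D9, D10, D11

D1: dominated by D3 (time 3.4≤6.5, distance 268≤498, fuel 41≤112, tolls 32≤58).
D2: not dominated (best fuel).
D3: not dominated.
D4: dominated by D2 (time 8.9≤10.6, distance 183≤293, fuel 17≤33, tolls 4≤37).
D5: dominated by D9 (time 7.5≤8.0, distance 94≤313, fuel 69≤112, tolls 18≤20).
D6: not dominated.
D7: dominated by D2 (time 8.9≤9.4, distance 183≤599, fuel 17≤62, tolls 4≤18).
D8: not dominated (best time).
D9: not dominated.
D10: not dominated.
D11: not dominated (best distance).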